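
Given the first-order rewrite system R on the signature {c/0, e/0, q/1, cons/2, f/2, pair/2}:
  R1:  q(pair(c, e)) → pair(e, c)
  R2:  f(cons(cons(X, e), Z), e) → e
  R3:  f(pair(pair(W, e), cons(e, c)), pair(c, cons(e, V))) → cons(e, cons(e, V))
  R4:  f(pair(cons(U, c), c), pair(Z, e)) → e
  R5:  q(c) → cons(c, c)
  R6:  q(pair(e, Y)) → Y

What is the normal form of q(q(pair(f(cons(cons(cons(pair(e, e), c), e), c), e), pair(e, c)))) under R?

c

1. q(q(pair(f(cons(cons(cons(pair(e, e), c), e), c), e), pair(e, c))))  →  q(q(pair(e, pair(e, c))))   [R2 at 1.1.1]
2. q(q(pair(e, pair(e, c))))  →  q(pair(e, c))   [R6 at 1]
3. q(pair(e, c))  →  c   [R6 at ε]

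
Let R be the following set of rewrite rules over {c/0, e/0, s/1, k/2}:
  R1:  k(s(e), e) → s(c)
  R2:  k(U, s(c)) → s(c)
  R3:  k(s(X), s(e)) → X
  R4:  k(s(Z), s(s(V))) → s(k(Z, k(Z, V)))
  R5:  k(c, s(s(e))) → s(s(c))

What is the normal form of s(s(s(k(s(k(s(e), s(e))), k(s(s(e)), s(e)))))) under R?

s(s(s(e)))

1. s(s(s(k(s(k(s(e), s(e))), k(s(s(e)), s(e))))))  →  s(s(s(k(s(e), k(s(s(e)), s(e))))))   [R3 at 1.1.1.1.1]
2. s(s(s(k(s(e), k(s(s(e)), s(e))))))  →  s(s(s(k(s(e), s(e)))))   [R3 at 1.1.1.2]
3. s(s(s(k(s(e), s(e)))))  →  s(s(s(e)))   [R3 at 1.1.1]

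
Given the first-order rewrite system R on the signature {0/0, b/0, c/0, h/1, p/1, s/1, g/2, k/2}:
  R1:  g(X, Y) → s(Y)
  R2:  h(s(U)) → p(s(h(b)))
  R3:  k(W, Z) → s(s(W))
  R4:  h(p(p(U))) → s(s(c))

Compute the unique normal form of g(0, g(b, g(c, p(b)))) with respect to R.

s(s(s(p(b))))

1. g(0, g(b, g(c, p(b))))  →  s(g(b, g(c, p(b))))   [R1 at ε]
2. s(g(b, g(c, p(b))))  →  s(s(g(c, p(b))))   [R1 at 1]
3. s(s(g(c, p(b))))  →  s(s(s(p(b))))   [R1 at 1.1]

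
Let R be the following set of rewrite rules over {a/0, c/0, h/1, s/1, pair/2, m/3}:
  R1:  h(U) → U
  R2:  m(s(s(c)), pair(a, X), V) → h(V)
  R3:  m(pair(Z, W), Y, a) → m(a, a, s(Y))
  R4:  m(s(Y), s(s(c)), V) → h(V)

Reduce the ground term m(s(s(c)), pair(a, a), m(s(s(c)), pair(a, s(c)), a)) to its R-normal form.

1. m(s(s(c)), pair(a, a), m(s(s(c)), pair(a, s(c)), a))  →  h(m(s(s(c)), pair(a, s(c)), a))   [R2 at ε]
2. h(m(s(s(c)), pair(a, s(c)), a))  →  m(s(s(c)), pair(a, s(c)), a)   [R1 at ε]
3. m(s(s(c)), pair(a, s(c)), a)  →  h(a)   [R2 at ε]
4. h(a)  →  a   [R1 at ε]

a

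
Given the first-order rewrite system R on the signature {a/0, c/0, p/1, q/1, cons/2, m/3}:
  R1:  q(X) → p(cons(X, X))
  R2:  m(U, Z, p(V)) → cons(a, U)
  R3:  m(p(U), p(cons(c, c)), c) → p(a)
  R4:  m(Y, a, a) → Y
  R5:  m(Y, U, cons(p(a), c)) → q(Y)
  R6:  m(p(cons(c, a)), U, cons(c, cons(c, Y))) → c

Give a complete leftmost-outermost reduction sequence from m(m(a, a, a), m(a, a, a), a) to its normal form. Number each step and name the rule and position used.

1. m(m(a, a, a), m(a, a, a), a)  →  m(a, m(a, a, a), a)   [R4 at 1]
2. m(a, m(a, a, a), a)  →  m(a, a, a)   [R4 at 2]
3. m(a, a, a)  →  a   [R4 at ε]

a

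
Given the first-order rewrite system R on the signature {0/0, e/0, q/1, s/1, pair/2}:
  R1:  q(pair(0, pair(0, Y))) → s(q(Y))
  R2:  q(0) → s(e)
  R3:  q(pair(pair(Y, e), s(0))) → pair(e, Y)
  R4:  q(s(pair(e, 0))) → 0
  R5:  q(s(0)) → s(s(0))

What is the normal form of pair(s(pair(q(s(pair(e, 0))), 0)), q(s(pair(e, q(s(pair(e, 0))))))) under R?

pair(s(pair(0, 0)), 0)

1. pair(s(pair(q(s(pair(e, 0))), 0)), q(s(pair(e, q(s(pair(e, 0)))))))  →  pair(s(pair(0, 0)), q(s(pair(e, q(s(pair(e, 0)))))))   [R4 at 1.1.1]
2. pair(s(pair(0, 0)), q(s(pair(e, q(s(pair(e, 0)))))))  →  pair(s(pair(0, 0)), q(s(pair(e, 0))))   [R4 at 2.1.1.2]
3. pair(s(pair(0, 0)), q(s(pair(e, 0))))  →  pair(s(pair(0, 0)), 0)   [R4 at 2]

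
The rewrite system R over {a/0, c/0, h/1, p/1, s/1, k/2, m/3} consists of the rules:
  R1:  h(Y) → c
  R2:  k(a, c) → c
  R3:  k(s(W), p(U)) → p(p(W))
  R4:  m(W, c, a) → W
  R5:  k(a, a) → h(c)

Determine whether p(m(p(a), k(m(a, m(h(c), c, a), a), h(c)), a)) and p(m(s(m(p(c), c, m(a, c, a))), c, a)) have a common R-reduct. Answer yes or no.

no — NF(t₁) = p(p(a)), NF(t₂) = p(s(p(c)))

Reduce t₁ = p(m(p(a), k(m(a, m(h(c), c, a), a), h(c)), a)):
1. p(m(p(a), k(m(a, m(h(c), c, a), a), h(c)), a))  →  p(m(p(a), k(m(a, h(c), a), h(c)), a))   [R4 at 1.2.1.2]
2. p(m(p(a), k(m(a, h(c), a), h(c)), a))  →  p(m(p(a), k(m(a, c, a), h(c)), a))   [R1 at 1.2.1.2]
3. p(m(p(a), k(m(a, c, a), h(c)), a))  →  p(m(p(a), k(a, h(c)), a))   [R4 at 1.2.1]
4. p(m(p(a), k(a, h(c)), a))  →  p(m(p(a), k(a, c), a))   [R1 at 1.2.2]
5. p(m(p(a), k(a, c), a))  →  p(m(p(a), c, a))   [R2 at 1.2]
6. p(m(p(a), c, a))  →  p(p(a))   [R4 at 1]

Reduce t₂ = p(m(s(m(p(c), c, m(a, c, a))), c, a)):
1. p(m(s(m(p(c), c, m(a, c, a))), c, a))  →  p(s(m(p(c), c, m(a, c, a))))   [R4 at 1]
2. p(s(m(p(c), c, m(a, c, a))))  →  p(s(m(p(c), c, a)))   [R4 at 1.1.3]
3. p(s(m(p(c), c, a)))  →  p(s(p(c)))   [R4 at 1.1]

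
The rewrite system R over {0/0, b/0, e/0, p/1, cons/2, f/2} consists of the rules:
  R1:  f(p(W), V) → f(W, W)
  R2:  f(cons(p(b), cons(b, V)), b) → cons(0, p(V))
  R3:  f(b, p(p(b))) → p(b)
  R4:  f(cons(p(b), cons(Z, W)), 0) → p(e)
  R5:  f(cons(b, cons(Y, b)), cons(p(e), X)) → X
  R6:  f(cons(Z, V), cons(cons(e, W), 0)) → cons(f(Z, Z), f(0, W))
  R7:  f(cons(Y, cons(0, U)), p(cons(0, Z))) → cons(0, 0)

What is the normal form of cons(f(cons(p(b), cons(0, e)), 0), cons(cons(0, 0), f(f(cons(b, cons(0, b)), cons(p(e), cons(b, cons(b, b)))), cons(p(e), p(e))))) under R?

cons(p(e), cons(cons(0, 0), p(e)))

1. cons(f(cons(p(b), cons(0, e)), 0), cons(cons(0, 0), f(f(cons(b, cons(0, b)), cons(p(e), cons(b, cons(b, b)))), cons(p(e), p(e)))))  →  cons(p(e), cons(cons(0, 0), f(f(cons(b, cons(0, b)), cons(p(e), cons(b, cons(b, b)))), cons(p(e), p(e)))))   [R4 at 1]
2. cons(p(e), cons(cons(0, 0), f(f(cons(b, cons(0, b)), cons(p(e), cons(b, cons(b, b)))), cons(p(e), p(e)))))  →  cons(p(e), cons(cons(0, 0), f(cons(b, cons(b, b)), cons(p(e), p(e)))))   [R5 at 2.2.1]
3. cons(p(e), cons(cons(0, 0), f(cons(b, cons(b, b)), cons(p(e), p(e)))))  →  cons(p(e), cons(cons(0, 0), p(e)))   [R5 at 2.2]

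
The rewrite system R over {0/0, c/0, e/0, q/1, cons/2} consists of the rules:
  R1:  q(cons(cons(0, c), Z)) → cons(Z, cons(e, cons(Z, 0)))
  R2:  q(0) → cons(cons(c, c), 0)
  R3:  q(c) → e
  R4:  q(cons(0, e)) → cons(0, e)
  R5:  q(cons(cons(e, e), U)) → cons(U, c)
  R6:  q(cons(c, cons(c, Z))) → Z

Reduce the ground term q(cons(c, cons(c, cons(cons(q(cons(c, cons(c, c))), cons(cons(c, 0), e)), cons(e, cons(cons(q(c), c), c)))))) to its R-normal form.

cons(cons(c, cons(cons(c, 0), e)), cons(e, cons(cons(e, c), c)))

1. q(cons(c, cons(c, cons(cons(q(cons(c, cons(c, c))), cons(cons(c, 0), e)), cons(e, cons(cons(q(c), c), c))))))  →  cons(cons(q(cons(c, cons(c, c))), cons(cons(c, 0), e)), cons(e, cons(cons(q(c), c), c)))   [R6 at ε]
2. cons(cons(q(cons(c, cons(c, c))), cons(cons(c, 0), e)), cons(e, cons(cons(q(c), c), c)))  →  cons(cons(c, cons(cons(c, 0), e)), cons(e, cons(cons(q(c), c), c)))   [R6 at 1.1]
3. cons(cons(c, cons(cons(c, 0), e)), cons(e, cons(cons(q(c), c), c)))  →  cons(cons(c, cons(cons(c, 0), e)), cons(e, cons(cons(e, c), c)))   [R3 at 2.2.1.1]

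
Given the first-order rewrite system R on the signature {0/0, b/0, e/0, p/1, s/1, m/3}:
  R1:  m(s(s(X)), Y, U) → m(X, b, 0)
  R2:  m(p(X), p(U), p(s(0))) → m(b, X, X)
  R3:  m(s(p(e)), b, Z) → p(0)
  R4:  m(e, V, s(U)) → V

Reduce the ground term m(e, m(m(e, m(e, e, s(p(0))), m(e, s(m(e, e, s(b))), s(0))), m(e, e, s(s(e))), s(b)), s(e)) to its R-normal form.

e

1. m(e, m(m(e, m(e, e, s(p(0))), m(e, s(m(e, e, s(b))), s(0))), m(e, e, s(s(e))), s(b)), s(e))  →  m(m(e, m(e, e, s(p(0))), m(e, s(m(e, e, s(b))), s(0))), m(e, e, s(s(e))), s(b))   [R4 at ε]
2. m(m(e, m(e, e, s(p(0))), m(e, s(m(e, e, s(b))), s(0))), m(e, e, s(s(e))), s(b))  →  m(m(e, e, m(e, s(m(e, e, s(b))), s(0))), m(e, e, s(s(e))), s(b))   [R4 at 1.2]
3. m(m(e, e, m(e, s(m(e, e, s(b))), s(0))), m(e, e, s(s(e))), s(b))  →  m(m(e, e, s(m(e, e, s(b)))), m(e, e, s(s(e))), s(b))   [R4 at 1.3]
4. m(m(e, e, s(m(e, e, s(b)))), m(e, e, s(s(e))), s(b))  →  m(e, m(e, e, s(s(e))), s(b))   [R4 at 1]
5. m(e, m(e, e, s(s(e))), s(b))  →  m(e, e, s(s(e)))   [R4 at ε]
6. m(e, e, s(s(e)))  →  e   [R4 at ε]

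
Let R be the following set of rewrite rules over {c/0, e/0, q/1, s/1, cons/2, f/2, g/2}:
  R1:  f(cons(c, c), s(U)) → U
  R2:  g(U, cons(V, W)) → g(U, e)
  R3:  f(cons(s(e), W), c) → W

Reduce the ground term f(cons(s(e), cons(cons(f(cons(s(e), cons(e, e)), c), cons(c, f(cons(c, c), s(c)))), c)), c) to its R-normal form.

cons(cons(cons(e, e), cons(c, c)), c)

1. f(cons(s(e), cons(cons(f(cons(s(e), cons(e, e)), c), cons(c, f(cons(c, c), s(c)))), c)), c)  →  cons(cons(f(cons(s(e), cons(e, e)), c), cons(c, f(cons(c, c), s(c)))), c)   [R3 at ε]
2. cons(cons(f(cons(s(e), cons(e, e)), c), cons(c, f(cons(c, c), s(c)))), c)  →  cons(cons(cons(e, e), cons(c, f(cons(c, c), s(c)))), c)   [R3 at 1.1]
3. cons(cons(cons(e, e), cons(c, f(cons(c, c), s(c)))), c)  →  cons(cons(cons(e, e), cons(c, c)), c)   [R1 at 1.2.2]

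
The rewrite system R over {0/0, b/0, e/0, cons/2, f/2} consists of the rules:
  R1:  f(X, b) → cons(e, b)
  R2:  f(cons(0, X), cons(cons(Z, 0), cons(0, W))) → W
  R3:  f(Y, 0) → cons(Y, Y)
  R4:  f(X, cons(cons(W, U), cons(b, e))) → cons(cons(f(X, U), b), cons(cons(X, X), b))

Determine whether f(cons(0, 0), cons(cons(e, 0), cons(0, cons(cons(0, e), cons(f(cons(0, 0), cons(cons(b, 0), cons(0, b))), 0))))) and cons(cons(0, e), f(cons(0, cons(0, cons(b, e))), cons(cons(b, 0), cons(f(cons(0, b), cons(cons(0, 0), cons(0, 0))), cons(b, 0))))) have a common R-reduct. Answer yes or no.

Reduce t₁ = f(cons(0, 0), cons(cons(e, 0), cons(0, cons(cons(0, e), cons(f(cons(0, 0), cons(cons(b, 0), cons(0, b))), 0))))):
1. f(cons(0, 0), cons(cons(e, 0), cons(0, cons(cons(0, e), cons(f(cons(0, 0), cons(cons(b, 0), cons(0, b))), 0)))))  →  cons(cons(0, e), cons(f(cons(0, 0), cons(cons(b, 0), cons(0, b))), 0))   [R2 at ε]
2. cons(cons(0, e), cons(f(cons(0, 0), cons(cons(b, 0), cons(0, b))), 0))  →  cons(cons(0, e), cons(b, 0))   [R2 at 2.1]

Reduce t₂ = cons(cons(0, e), f(cons(0, cons(0, cons(b, e))), cons(cons(b, 0), cons(f(cons(0, b), cons(cons(0, 0), cons(0, 0))), cons(b, 0))))):
1. cons(cons(0, e), f(cons(0, cons(0, cons(b, e))), cons(cons(b, 0), cons(f(cons(0, b), cons(cons(0, 0), cons(0, 0))), cons(b, 0)))))  →  cons(cons(0, e), f(cons(0, cons(0, cons(b, e))), cons(cons(b, 0), cons(0, cons(b, 0)))))   [R2 at 2.2.2.1]
2. cons(cons(0, e), f(cons(0, cons(0, cons(b, e))), cons(cons(b, 0), cons(0, cons(b, 0)))))  →  cons(cons(0, e), cons(b, 0))   [R2 at 2]

yes — NF(t₁) = cons(cons(0, e), cons(b, 0)), NF(t₂) = cons(cons(0, e), cons(b, 0))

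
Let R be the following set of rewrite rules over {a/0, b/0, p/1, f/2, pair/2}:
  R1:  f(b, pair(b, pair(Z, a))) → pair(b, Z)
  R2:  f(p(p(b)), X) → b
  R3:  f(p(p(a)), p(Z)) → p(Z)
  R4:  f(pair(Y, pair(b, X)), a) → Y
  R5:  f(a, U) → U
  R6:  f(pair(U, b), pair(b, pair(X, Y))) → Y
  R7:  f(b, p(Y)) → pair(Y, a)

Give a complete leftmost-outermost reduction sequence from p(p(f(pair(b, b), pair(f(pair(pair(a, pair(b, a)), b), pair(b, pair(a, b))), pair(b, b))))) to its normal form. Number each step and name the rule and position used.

1. p(p(f(pair(b, b), pair(f(pair(pair(a, pair(b, a)), b), pair(b, pair(a, b))), pair(b, b)))))  →  p(p(f(pair(b, b), pair(b, pair(b, b)))))   [R6 at 1.1.2.1]
2. p(p(f(pair(b, b), pair(b, pair(b, b)))))  →  p(p(b))   [R6 at 1.1]

p(p(b))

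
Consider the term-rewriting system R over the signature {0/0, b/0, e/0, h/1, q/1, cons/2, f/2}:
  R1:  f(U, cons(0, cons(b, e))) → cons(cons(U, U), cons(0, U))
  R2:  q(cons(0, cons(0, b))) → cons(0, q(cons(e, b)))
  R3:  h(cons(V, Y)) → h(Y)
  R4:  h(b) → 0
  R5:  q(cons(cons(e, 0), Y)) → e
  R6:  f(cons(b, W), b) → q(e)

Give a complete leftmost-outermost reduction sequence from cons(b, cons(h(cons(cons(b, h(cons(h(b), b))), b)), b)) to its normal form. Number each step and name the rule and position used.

1. cons(b, cons(h(cons(cons(b, h(cons(h(b), b))), b)), b))  →  cons(b, cons(h(b), b))   [R3 at 2.1]
2. cons(b, cons(h(b), b))  →  cons(b, cons(0, b))   [R4 at 2.1]

cons(b, cons(0, b))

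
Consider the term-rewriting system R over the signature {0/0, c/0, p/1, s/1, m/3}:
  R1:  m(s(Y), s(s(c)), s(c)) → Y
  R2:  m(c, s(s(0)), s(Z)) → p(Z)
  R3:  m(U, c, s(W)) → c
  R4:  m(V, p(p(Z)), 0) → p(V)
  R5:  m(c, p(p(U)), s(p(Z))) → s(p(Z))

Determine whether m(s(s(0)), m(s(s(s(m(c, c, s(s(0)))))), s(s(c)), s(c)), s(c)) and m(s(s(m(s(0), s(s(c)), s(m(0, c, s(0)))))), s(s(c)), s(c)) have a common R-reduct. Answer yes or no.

Reduce t₁ = m(s(s(0)), m(s(s(s(m(c, c, s(s(0)))))), s(s(c)), s(c)), s(c)):
1. m(s(s(0)), m(s(s(s(m(c, c, s(s(0)))))), s(s(c)), s(c)), s(c))  →  m(s(s(0)), s(s(m(c, c, s(s(0))))), s(c))   [R1 at 2]
2. m(s(s(0)), s(s(m(c, c, s(s(0))))), s(c))  →  m(s(s(0)), s(s(c)), s(c))   [R3 at 2.1.1]
3. m(s(s(0)), s(s(c)), s(c))  →  s(0)   [R1 at ε]

Reduce t₂ = m(s(s(m(s(0), s(s(c)), s(m(0, c, s(0)))))), s(s(c)), s(c)):
1. m(s(s(m(s(0), s(s(c)), s(m(0, c, s(0)))))), s(s(c)), s(c))  →  s(m(s(0), s(s(c)), s(m(0, c, s(0)))))   [R1 at ε]
2. s(m(s(0), s(s(c)), s(m(0, c, s(0)))))  →  s(m(s(0), s(s(c)), s(c)))   [R3 at 1.3.1]
3. s(m(s(0), s(s(c)), s(c)))  →  s(0)   [R1 at 1]

yes — NF(t₁) = s(0), NF(t₂) = s(0)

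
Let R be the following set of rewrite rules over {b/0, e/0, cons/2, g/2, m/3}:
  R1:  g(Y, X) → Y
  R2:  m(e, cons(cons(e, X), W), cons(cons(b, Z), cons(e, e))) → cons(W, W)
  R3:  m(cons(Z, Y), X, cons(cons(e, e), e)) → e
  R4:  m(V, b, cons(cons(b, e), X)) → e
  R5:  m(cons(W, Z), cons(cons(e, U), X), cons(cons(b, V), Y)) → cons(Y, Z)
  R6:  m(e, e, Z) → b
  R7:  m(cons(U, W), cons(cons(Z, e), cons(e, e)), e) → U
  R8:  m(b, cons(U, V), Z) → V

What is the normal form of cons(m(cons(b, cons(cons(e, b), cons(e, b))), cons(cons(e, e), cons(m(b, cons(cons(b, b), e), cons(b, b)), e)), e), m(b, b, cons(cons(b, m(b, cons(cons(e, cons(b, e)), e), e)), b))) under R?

1. cons(m(cons(b, cons(cons(e, b), cons(e, b))), cons(cons(e, e), cons(m(b, cons(cons(b, b), e), cons(b, b)), e)), e), m(b, b, cons(cons(b, m(b, cons(cons(e, cons(b, e)), e), e)), b)))  →  cons(m(cons(b, cons(cons(e, b), cons(e, b))), cons(cons(e, e), cons(e, e)), e), m(b, b, cons(cons(b, m(b, cons(cons(e, cons(b, e)), e), e)), b)))   [R8 at 1.2.2.1]
2. cons(m(cons(b, cons(cons(e, b), cons(e, b))), cons(cons(e, e), cons(e, e)), e), m(b, b, cons(cons(b, m(b, cons(cons(e, cons(b, e)), e), e)), b)))  →  cons(b, m(b, b, cons(cons(b, m(b, cons(cons(e, cons(b, e)), e), e)), b)))   [R7 at 1]
3. cons(b, m(b, b, cons(cons(b, m(b, cons(cons(e, cons(b, e)), e), e)), b)))  →  cons(b, m(b, b, cons(cons(b, e), b)))   [R8 at 2.3.1.2]
4. cons(b, m(b, b, cons(cons(b, e), b)))  →  cons(b, e)   [R4 at 2]

cons(b, e)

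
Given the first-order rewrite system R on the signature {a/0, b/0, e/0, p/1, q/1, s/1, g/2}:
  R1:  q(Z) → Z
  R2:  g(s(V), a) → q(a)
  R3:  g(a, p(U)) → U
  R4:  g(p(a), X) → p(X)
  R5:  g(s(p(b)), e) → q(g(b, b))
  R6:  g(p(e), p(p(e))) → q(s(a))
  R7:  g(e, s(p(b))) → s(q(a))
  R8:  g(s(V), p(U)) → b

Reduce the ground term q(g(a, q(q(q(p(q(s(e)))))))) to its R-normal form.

s(e)

1. q(g(a, q(q(q(p(q(s(e))))))))  →  g(a, q(q(q(p(q(s(e)))))))   [R1 at ε]
2. g(a, q(q(q(p(q(s(e)))))))  →  g(a, q(q(p(q(s(e))))))   [R1 at 2]
3. g(a, q(q(p(q(s(e))))))  →  g(a, q(p(q(s(e)))))   [R1 at 2]
4. g(a, q(p(q(s(e)))))  →  g(a, p(q(s(e))))   [R1 at 2]
5. g(a, p(q(s(e))))  →  q(s(e))   [R3 at ε]
6. q(s(e))  →  s(e)   [R1 at ε]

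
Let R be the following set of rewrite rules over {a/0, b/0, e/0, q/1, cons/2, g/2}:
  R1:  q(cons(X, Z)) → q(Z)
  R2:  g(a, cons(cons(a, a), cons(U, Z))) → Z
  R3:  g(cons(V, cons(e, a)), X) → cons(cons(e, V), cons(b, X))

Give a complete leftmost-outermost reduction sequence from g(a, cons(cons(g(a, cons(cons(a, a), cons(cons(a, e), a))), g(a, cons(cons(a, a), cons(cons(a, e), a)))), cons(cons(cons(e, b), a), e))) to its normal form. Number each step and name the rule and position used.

1. g(a, cons(cons(g(a, cons(cons(a, a), cons(cons(a, e), a))), g(a, cons(cons(a, a), cons(cons(a, e), a)))), cons(cons(cons(e, b), a), e)))  →  g(a, cons(cons(a, g(a, cons(cons(a, a), cons(cons(a, e), a)))), cons(cons(cons(e, b), a), e)))   [R2 at 2.1.1]
2. g(a, cons(cons(a, g(a, cons(cons(a, a), cons(cons(a, e), a)))), cons(cons(cons(e, b), a), e)))  →  g(a, cons(cons(a, a), cons(cons(cons(e, b), a), e)))   [R2 at 2.1.2]
3. g(a, cons(cons(a, a), cons(cons(cons(e, b), a), e)))  →  e   [R2 at ε]

e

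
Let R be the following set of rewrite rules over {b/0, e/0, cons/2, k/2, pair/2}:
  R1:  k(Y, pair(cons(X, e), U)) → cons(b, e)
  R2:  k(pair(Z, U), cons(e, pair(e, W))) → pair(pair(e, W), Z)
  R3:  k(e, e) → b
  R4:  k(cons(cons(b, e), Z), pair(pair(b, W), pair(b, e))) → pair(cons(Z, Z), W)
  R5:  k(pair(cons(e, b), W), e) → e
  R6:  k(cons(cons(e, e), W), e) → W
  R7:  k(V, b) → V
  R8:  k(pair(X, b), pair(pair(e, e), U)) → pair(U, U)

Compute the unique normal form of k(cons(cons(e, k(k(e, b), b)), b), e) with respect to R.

b

1. k(cons(cons(e, k(k(e, b), b)), b), e)  →  k(cons(cons(e, k(e, b)), b), e)   [R7 at 1.1.2]
2. k(cons(cons(e, k(e, b)), b), e)  →  k(cons(cons(e, e), b), e)   [R7 at 1.1.2]
3. k(cons(cons(e, e), b), e)  →  b   [R6 at ε]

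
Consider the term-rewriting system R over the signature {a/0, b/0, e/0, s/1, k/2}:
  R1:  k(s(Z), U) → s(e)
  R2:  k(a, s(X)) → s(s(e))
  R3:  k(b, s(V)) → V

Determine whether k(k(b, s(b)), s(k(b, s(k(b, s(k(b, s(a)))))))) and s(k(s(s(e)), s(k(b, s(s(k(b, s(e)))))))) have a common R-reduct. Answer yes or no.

no — NF(t₁) = a, NF(t₂) = s(s(e))

Reduce t₁ = k(k(b, s(b)), s(k(b, s(k(b, s(k(b, s(a)))))))):
1. k(k(b, s(b)), s(k(b, s(k(b, s(k(b, s(a))))))))  →  k(b, s(k(b, s(k(b, s(k(b, s(a))))))))   [R3 at 1]
2. k(b, s(k(b, s(k(b, s(k(b, s(a))))))))  →  k(b, s(k(b, s(k(b, s(a))))))   [R3 at ε]
3. k(b, s(k(b, s(k(b, s(a))))))  →  k(b, s(k(b, s(a))))   [R3 at ε]
4. k(b, s(k(b, s(a))))  →  k(b, s(a))   [R3 at ε]
5. k(b, s(a))  →  a   [R3 at ε]

Reduce t₂ = s(k(s(s(e)), s(k(b, s(s(k(b, s(e)))))))):
1. s(k(s(s(e)), s(k(b, s(s(k(b, s(e))))))))  →  s(s(e))   [R1 at 1]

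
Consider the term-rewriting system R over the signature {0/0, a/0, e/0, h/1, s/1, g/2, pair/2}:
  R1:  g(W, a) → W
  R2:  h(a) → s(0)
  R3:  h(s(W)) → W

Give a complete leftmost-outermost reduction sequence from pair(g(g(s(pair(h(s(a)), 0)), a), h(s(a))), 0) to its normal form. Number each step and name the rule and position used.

1. pair(g(g(s(pair(h(s(a)), 0)), a), h(s(a))), 0)  →  pair(g(s(pair(h(s(a)), 0)), h(s(a))), 0)   [R1 at 1.1]
2. pair(g(s(pair(h(s(a)), 0)), h(s(a))), 0)  →  pair(g(s(pair(a, 0)), h(s(a))), 0)   [R3 at 1.1.1.1]
3. pair(g(s(pair(a, 0)), h(s(a))), 0)  →  pair(g(s(pair(a, 0)), a), 0)   [R3 at 1.2]
4. pair(g(s(pair(a, 0)), a), 0)  →  pair(s(pair(a, 0)), 0)   [R1 at 1]

pair(s(pair(a, 0)), 0)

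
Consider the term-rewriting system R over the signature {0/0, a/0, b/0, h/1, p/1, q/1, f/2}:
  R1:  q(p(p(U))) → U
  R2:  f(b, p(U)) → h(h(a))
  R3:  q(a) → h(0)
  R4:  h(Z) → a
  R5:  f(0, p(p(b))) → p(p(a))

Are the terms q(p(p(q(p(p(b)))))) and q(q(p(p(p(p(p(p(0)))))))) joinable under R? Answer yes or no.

Reduce t₁ = q(p(p(q(p(p(b)))))):
1. q(p(p(q(p(p(b))))))  →  q(p(p(b)))   [R1 at ε]
2. q(p(p(b)))  →  b   [R1 at ε]

Reduce t₂ = q(q(p(p(p(p(p(p(0)))))))):
1. q(q(p(p(p(p(p(p(0))))))))  →  q(p(p(p(p(0)))))   [R1 at 1]
2. q(p(p(p(p(0)))))  →  p(p(0))   [R1 at ε]

no — NF(t₁) = b, NF(t₂) = p(p(0))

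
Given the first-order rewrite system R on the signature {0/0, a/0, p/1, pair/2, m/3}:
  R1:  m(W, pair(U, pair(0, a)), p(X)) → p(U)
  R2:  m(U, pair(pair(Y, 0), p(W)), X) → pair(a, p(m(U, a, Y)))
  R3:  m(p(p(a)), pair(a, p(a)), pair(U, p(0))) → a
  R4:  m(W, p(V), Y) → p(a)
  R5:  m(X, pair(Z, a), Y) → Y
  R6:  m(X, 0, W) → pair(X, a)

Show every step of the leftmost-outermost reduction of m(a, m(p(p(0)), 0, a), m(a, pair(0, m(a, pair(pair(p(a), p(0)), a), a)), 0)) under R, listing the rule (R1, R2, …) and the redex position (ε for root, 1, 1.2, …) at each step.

1. m(a, m(p(p(0)), 0, a), m(a, pair(0, m(a, pair(pair(p(a), p(0)), a), a)), 0))  →  m(a, pair(p(p(0)), a), m(a, pair(0, m(a, pair(pair(p(a), p(0)), a), a)), 0))   [R6 at 2]
2. m(a, pair(p(p(0)), a), m(a, pair(0, m(a, pair(pair(p(a), p(0)), a), a)), 0))  →  m(a, pair(0, m(a, pair(pair(p(a), p(0)), a), a)), 0)   [R5 at ε]
3. m(a, pair(0, m(a, pair(pair(p(a), p(0)), a), a)), 0)  →  m(a, pair(0, a), 0)   [R5 at 2.2]
4. m(a, pair(0, a), 0)  →  0   [R5 at ε]

0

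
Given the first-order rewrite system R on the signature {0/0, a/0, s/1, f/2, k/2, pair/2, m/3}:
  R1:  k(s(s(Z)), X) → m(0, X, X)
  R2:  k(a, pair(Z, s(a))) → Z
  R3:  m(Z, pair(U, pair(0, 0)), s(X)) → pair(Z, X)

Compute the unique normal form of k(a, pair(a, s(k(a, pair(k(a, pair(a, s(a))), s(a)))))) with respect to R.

1. k(a, pair(a, s(k(a, pair(k(a, pair(a, s(a))), s(a))))))  →  k(a, pair(a, s(k(a, pair(a, s(a))))))   [R2 at 2.2.1]
2. k(a, pair(a, s(k(a, pair(a, s(a))))))  →  k(a, pair(a, s(a)))   [R2 at 2.2.1]
3. k(a, pair(a, s(a)))  →  a   [R2 at ε]

a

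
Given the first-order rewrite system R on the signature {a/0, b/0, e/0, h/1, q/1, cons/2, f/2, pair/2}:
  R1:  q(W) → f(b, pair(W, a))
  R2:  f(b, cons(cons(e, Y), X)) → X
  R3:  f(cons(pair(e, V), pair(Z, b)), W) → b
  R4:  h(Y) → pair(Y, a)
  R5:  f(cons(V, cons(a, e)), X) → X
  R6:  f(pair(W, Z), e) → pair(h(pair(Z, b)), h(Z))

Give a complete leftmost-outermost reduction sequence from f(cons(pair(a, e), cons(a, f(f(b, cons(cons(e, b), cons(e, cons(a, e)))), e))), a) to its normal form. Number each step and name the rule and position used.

a

1. f(cons(pair(a, e), cons(a, f(f(b, cons(cons(e, b), cons(e, cons(a, e)))), e))), a)  →  f(cons(pair(a, e), cons(a, f(cons(e, cons(a, e)), e))), a)   [R2 at 1.2.2.1]
2. f(cons(pair(a, e), cons(a, f(cons(e, cons(a, e)), e))), a)  →  f(cons(pair(a, e), cons(a, e)), a)   [R5 at 1.2.2]
3. f(cons(pair(a, e), cons(a, e)), a)  →  a   [R5 at ε]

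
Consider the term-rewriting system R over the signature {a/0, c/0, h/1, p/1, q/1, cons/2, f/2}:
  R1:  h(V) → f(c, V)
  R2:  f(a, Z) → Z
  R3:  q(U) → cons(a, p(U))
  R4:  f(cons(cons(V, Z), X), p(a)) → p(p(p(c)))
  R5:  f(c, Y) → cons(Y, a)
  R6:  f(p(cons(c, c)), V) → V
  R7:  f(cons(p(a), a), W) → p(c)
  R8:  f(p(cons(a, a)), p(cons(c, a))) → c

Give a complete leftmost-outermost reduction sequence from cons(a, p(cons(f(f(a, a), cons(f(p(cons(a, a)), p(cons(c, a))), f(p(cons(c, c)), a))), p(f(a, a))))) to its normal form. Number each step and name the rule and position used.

1. cons(a, p(cons(f(f(a, a), cons(f(p(cons(a, a)), p(cons(c, a))), f(p(cons(c, c)), a))), p(f(a, a)))))  →  cons(a, p(cons(f(a, cons(f(p(cons(a, a)), p(cons(c, a))), f(p(cons(c, c)), a))), p(f(a, a)))))   [R2 at 2.1.1.1]
2. cons(a, p(cons(f(a, cons(f(p(cons(a, a)), p(cons(c, a))), f(p(cons(c, c)), a))), p(f(a, a)))))  →  cons(a, p(cons(cons(f(p(cons(a, a)), p(cons(c, a))), f(p(cons(c, c)), a)), p(f(a, a)))))   [R2 at 2.1.1]
3. cons(a, p(cons(cons(f(p(cons(a, a)), p(cons(c, a))), f(p(cons(c, c)), a)), p(f(a, a)))))  →  cons(a, p(cons(cons(c, f(p(cons(c, c)), a)), p(f(a, a)))))   [R8 at 2.1.1.1]
4. cons(a, p(cons(cons(c, f(p(cons(c, c)), a)), p(f(a, a)))))  →  cons(a, p(cons(cons(c, a), p(f(a, a)))))   [R6 at 2.1.1.2]
5. cons(a, p(cons(cons(c, a), p(f(a, a)))))  →  cons(a, p(cons(cons(c, a), p(a))))   [R2 at 2.1.2.1]

cons(a, p(cons(cons(c, a), p(a))))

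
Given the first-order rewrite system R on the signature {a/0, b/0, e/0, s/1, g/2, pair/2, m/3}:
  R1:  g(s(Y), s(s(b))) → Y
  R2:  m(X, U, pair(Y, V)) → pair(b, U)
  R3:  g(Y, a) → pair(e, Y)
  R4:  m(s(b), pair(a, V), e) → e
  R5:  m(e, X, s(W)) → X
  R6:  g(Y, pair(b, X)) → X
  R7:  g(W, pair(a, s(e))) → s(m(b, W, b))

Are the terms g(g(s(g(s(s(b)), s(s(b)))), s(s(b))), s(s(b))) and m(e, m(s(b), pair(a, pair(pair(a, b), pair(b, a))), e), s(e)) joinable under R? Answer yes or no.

no — NF(t₁) = b, NF(t₂) = e

Reduce t₁ = g(g(s(g(s(s(b)), s(s(b)))), s(s(b))), s(s(b))):
1. g(g(s(g(s(s(b)), s(s(b)))), s(s(b))), s(s(b)))  →  g(g(s(s(b)), s(s(b))), s(s(b)))   [R1 at 1]
2. g(g(s(s(b)), s(s(b))), s(s(b)))  →  g(s(b), s(s(b)))   [R1 at 1]
3. g(s(b), s(s(b)))  →  b   [R1 at ε]

Reduce t₂ = m(e, m(s(b), pair(a, pair(pair(a, b), pair(b, a))), e), s(e)):
1. m(e, m(s(b), pair(a, pair(pair(a, b), pair(b, a))), e), s(e))  →  m(s(b), pair(a, pair(pair(a, b), pair(b, a))), e)   [R5 at ε]
2. m(s(b), pair(a, pair(pair(a, b), pair(b, a))), e)  →  e   [R4 at ε]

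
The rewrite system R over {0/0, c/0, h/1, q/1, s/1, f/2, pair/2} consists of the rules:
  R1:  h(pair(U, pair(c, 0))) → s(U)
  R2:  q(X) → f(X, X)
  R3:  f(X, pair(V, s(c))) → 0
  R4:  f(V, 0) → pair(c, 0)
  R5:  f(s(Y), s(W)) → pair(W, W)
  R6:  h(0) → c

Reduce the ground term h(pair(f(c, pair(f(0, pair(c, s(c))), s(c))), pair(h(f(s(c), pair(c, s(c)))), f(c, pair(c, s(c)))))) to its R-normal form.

s(0)

1. h(pair(f(c, pair(f(0, pair(c, s(c))), s(c))), pair(h(f(s(c), pair(c, s(c)))), f(c, pair(c, s(c))))))  →  h(pair(0, pair(h(f(s(c), pair(c, s(c)))), f(c, pair(c, s(c))))))   [R3 at 1.1]
2. h(pair(0, pair(h(f(s(c), pair(c, s(c)))), f(c, pair(c, s(c))))))  →  h(pair(0, pair(h(0), f(c, pair(c, s(c))))))   [R3 at 1.2.1.1]
3. h(pair(0, pair(h(0), f(c, pair(c, s(c))))))  →  h(pair(0, pair(c, f(c, pair(c, s(c))))))   [R6 at 1.2.1]
4. h(pair(0, pair(c, f(c, pair(c, s(c))))))  →  h(pair(0, pair(c, 0)))   [R3 at 1.2.2]
5. h(pair(0, pair(c, 0)))  →  s(0)   [R1 at ε]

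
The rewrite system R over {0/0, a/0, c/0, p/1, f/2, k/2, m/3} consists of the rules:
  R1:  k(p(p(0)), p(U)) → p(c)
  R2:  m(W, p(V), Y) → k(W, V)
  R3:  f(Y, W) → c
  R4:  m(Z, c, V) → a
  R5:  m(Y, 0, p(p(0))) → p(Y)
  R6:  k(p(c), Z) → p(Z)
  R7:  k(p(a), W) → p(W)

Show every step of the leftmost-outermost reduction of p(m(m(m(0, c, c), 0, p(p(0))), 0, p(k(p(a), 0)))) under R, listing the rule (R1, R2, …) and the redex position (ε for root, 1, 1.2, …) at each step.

p(p(p(a)))

1. p(m(m(m(0, c, c), 0, p(p(0))), 0, p(k(p(a), 0))))  →  p(m(p(m(0, c, c)), 0, p(k(p(a), 0))))   [R5 at 1.1]
2. p(m(p(m(0, c, c)), 0, p(k(p(a), 0))))  →  p(m(p(a), 0, p(k(p(a), 0))))   [R4 at 1.1.1]
3. p(m(p(a), 0, p(k(p(a), 0))))  →  p(m(p(a), 0, p(p(0))))   [R7 at 1.3.1]
4. p(m(p(a), 0, p(p(0))))  →  p(p(p(a)))   [R5 at 1]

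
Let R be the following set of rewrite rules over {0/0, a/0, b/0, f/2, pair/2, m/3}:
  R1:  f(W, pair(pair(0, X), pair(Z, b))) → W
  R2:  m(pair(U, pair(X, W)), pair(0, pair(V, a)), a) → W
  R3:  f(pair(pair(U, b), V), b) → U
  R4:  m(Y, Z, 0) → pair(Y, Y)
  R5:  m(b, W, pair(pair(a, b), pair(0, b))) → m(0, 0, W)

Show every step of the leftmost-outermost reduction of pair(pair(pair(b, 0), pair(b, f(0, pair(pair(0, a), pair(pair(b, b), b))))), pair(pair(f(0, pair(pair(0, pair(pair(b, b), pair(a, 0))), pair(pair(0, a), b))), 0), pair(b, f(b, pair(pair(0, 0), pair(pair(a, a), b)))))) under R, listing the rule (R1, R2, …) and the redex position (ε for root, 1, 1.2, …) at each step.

pair(pair(pair(b, 0), pair(b, 0)), pair(pair(0, 0), pair(b, b)))

1. pair(pair(pair(b, 0), pair(b, f(0, pair(pair(0, a), pair(pair(b, b), b))))), pair(pair(f(0, pair(pair(0, pair(pair(b, b), pair(a, 0))), pair(pair(0, a), b))), 0), pair(b, f(b, pair(pair(0, 0), pair(pair(a, a), b))))))  →  pair(pair(pair(b, 0), pair(b, 0)), pair(pair(f(0, pair(pair(0, pair(pair(b, b), pair(a, 0))), pair(pair(0, a), b))), 0), pair(b, f(b, pair(pair(0, 0), pair(pair(a, a), b))))))   [R1 at 1.2.2]
2. pair(pair(pair(b, 0), pair(b, 0)), pair(pair(f(0, pair(pair(0, pair(pair(b, b), pair(a, 0))), pair(pair(0, a), b))), 0), pair(b, f(b, pair(pair(0, 0), pair(pair(a, a), b))))))  →  pair(pair(pair(b, 0), pair(b, 0)), pair(pair(0, 0), pair(b, f(b, pair(pair(0, 0), pair(pair(a, a), b))))))   [R1 at 2.1.1]
3. pair(pair(pair(b, 0), pair(b, 0)), pair(pair(0, 0), pair(b, f(b, pair(pair(0, 0), pair(pair(a, a), b))))))  →  pair(pair(pair(b, 0), pair(b, 0)), pair(pair(0, 0), pair(b, b)))   [R1 at 2.2.2]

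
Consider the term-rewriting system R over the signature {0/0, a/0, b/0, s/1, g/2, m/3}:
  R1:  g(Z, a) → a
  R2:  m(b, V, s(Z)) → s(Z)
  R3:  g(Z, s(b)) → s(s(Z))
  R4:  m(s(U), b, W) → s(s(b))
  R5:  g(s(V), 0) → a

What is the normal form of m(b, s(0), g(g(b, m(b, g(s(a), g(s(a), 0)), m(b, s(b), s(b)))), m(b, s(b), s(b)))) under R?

s(s(s(s(b))))

1. m(b, s(0), g(g(b, m(b, g(s(a), g(s(a), 0)), m(b, s(b), s(b)))), m(b, s(b), s(b))))  →  m(b, s(0), g(g(b, m(b, g(s(a), a), m(b, s(b), s(b)))), m(b, s(b), s(b))))   [R5 at 3.1.2.2.2]
2. m(b, s(0), g(g(b, m(b, g(s(a), a), m(b, s(b), s(b)))), m(b, s(b), s(b))))  →  m(b, s(0), g(g(b, m(b, a, m(b, s(b), s(b)))), m(b, s(b), s(b))))   [R1 at 3.1.2.2]
3. m(b, s(0), g(g(b, m(b, a, m(b, s(b), s(b)))), m(b, s(b), s(b))))  →  m(b, s(0), g(g(b, m(b, a, s(b))), m(b, s(b), s(b))))   [R2 at 3.1.2.3]
4. m(b, s(0), g(g(b, m(b, a, s(b))), m(b, s(b), s(b))))  →  m(b, s(0), g(g(b, s(b)), m(b, s(b), s(b))))   [R2 at 3.1.2]
5. m(b, s(0), g(g(b, s(b)), m(b, s(b), s(b))))  →  m(b, s(0), g(s(s(b)), m(b, s(b), s(b))))   [R3 at 3.1]
6. m(b, s(0), g(s(s(b)), m(b, s(b), s(b))))  →  m(b, s(0), g(s(s(b)), s(b)))   [R2 at 3.2]
7. m(b, s(0), g(s(s(b)), s(b)))  →  m(b, s(0), s(s(s(s(b)))))   [R3 at 3]
8. m(b, s(0), s(s(s(s(b)))))  →  s(s(s(s(b))))   [R2 at ε]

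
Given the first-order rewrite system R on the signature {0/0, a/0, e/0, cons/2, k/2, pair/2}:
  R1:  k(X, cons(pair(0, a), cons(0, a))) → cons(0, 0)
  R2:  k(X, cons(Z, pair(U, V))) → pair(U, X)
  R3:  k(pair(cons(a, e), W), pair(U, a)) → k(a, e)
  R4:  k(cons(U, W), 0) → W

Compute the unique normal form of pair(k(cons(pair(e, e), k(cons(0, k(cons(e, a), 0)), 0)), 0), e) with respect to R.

1. pair(k(cons(pair(e, e), k(cons(0, k(cons(e, a), 0)), 0)), 0), e)  →  pair(k(cons(0, k(cons(e, a), 0)), 0), e)   [R4 at 1]
2. pair(k(cons(0, k(cons(e, a), 0)), 0), e)  →  pair(k(cons(e, a), 0), e)   [R4 at 1]
3. pair(k(cons(e, a), 0), e)  →  pair(a, e)   [R4 at 1]

pair(a, e)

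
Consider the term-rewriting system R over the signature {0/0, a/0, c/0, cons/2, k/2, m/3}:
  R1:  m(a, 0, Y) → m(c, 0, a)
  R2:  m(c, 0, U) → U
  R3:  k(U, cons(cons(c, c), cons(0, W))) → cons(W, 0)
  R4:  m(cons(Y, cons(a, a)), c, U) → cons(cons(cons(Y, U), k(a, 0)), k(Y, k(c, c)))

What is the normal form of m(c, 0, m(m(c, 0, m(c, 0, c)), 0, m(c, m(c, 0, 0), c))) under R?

1. m(c, 0, m(m(c, 0, m(c, 0, c)), 0, m(c, m(c, 0, 0), c)))  →  m(m(c, 0, m(c, 0, c)), 0, m(c, m(c, 0, 0), c))   [R2 at ε]
2. m(m(c, 0, m(c, 0, c)), 0, m(c, m(c, 0, 0), c))  →  m(m(c, 0, c), 0, m(c, m(c, 0, 0), c))   [R2 at 1]
3. m(m(c, 0, c), 0, m(c, m(c, 0, 0), c))  →  m(c, 0, m(c, m(c, 0, 0), c))   [R2 at 1]
4. m(c, 0, m(c, m(c, 0, 0), c))  →  m(c, m(c, 0, 0), c)   [R2 at ε]
5. m(c, m(c, 0, 0), c)  →  m(c, 0, c)   [R2 at 2]
6. m(c, 0, c)  →  c   [R2 at ε]

c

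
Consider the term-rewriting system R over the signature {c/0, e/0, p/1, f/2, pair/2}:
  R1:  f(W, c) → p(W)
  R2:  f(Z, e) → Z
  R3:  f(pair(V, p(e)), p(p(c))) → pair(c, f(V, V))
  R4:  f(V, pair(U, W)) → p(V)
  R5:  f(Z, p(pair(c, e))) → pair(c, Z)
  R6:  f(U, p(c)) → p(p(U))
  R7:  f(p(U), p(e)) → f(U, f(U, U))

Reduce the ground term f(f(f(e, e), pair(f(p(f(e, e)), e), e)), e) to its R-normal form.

p(e)

1. f(f(f(e, e), pair(f(p(f(e, e)), e), e)), e)  →  f(f(e, e), pair(f(p(f(e, e)), e), e))   [R2 at ε]
2. f(f(e, e), pair(f(p(f(e, e)), e), e))  →  p(f(e, e))   [R4 at ε]
3. p(f(e, e))  →  p(e)   [R2 at 1]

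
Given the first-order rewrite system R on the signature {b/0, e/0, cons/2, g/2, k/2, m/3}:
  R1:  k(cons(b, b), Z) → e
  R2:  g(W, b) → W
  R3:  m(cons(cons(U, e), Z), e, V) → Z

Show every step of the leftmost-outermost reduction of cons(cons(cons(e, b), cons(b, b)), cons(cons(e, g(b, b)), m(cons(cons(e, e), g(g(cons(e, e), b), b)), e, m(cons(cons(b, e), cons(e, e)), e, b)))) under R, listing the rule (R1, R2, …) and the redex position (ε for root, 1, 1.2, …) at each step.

cons(cons(cons(e, b), cons(b, b)), cons(cons(e, b), cons(e, e)))

1. cons(cons(cons(e, b), cons(b, b)), cons(cons(e, g(b, b)), m(cons(cons(e, e), g(g(cons(e, e), b), b)), e, m(cons(cons(b, e), cons(e, e)), e, b))))  →  cons(cons(cons(e, b), cons(b, b)), cons(cons(e, b), m(cons(cons(e, e), g(g(cons(e, e), b), b)), e, m(cons(cons(b, e), cons(e, e)), e, b))))   [R2 at 2.1.2]
2. cons(cons(cons(e, b), cons(b, b)), cons(cons(e, b), m(cons(cons(e, e), g(g(cons(e, e), b), b)), e, m(cons(cons(b, e), cons(e, e)), e, b))))  →  cons(cons(cons(e, b), cons(b, b)), cons(cons(e, b), g(g(cons(e, e), b), b)))   [R3 at 2.2]
3. cons(cons(cons(e, b), cons(b, b)), cons(cons(e, b), g(g(cons(e, e), b), b)))  →  cons(cons(cons(e, b), cons(b, b)), cons(cons(e, b), g(cons(e, e), b)))   [R2 at 2.2]
4. cons(cons(cons(e, b), cons(b, b)), cons(cons(e, b), g(cons(e, e), b)))  →  cons(cons(cons(e, b), cons(b, b)), cons(cons(e, b), cons(e, e)))   [R2 at 2.2]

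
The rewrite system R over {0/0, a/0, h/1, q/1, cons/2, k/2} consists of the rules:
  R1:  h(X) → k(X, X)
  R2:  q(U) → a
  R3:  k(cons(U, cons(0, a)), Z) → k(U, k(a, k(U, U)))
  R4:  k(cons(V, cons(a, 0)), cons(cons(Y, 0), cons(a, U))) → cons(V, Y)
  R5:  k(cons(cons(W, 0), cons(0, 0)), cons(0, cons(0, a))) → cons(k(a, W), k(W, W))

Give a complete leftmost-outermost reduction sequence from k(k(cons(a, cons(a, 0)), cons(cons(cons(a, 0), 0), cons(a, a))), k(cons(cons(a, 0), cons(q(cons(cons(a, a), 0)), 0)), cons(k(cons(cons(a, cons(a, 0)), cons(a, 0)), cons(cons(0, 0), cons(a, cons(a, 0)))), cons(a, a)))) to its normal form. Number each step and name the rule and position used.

1. k(k(cons(a, cons(a, 0)), cons(cons(cons(a, 0), 0), cons(a, a))), k(cons(cons(a, 0), cons(q(cons(cons(a, a), 0)), 0)), cons(k(cons(cons(a, cons(a, 0)), cons(a, 0)), cons(cons(0, 0), cons(a, cons(a, 0)))), cons(a, a))))  →  k(cons(a, cons(a, 0)), k(cons(cons(a, 0), cons(q(cons(cons(a, a), 0)), 0)), cons(k(cons(cons(a, cons(a, 0)), cons(a, 0)), cons(cons(0, 0), cons(a, cons(a, 0)))), cons(a, a))))   [R4 at 1]
2. k(cons(a, cons(a, 0)), k(cons(cons(a, 0), cons(q(cons(cons(a, a), 0)), 0)), cons(k(cons(cons(a, cons(a, 0)), cons(a, 0)), cons(cons(0, 0), cons(a, cons(a, 0)))), cons(a, a))))  →  k(cons(a, cons(a, 0)), k(cons(cons(a, 0), cons(a, 0)), cons(k(cons(cons(a, cons(a, 0)), cons(a, 0)), cons(cons(0, 0), cons(a, cons(a, 0)))), cons(a, a))))   [R2 at 2.1.2.1]
3. k(cons(a, cons(a, 0)), k(cons(cons(a, 0), cons(a, 0)), cons(k(cons(cons(a, cons(a, 0)), cons(a, 0)), cons(cons(0, 0), cons(a, cons(a, 0)))), cons(a, a))))  →  k(cons(a, cons(a, 0)), k(cons(cons(a, 0), cons(a, 0)), cons(cons(cons(a, cons(a, 0)), 0), cons(a, a))))   [R4 at 2.2.1]
4. k(cons(a, cons(a, 0)), k(cons(cons(a, 0), cons(a, 0)), cons(cons(cons(a, cons(a, 0)), 0), cons(a, a))))  →  k(cons(a, cons(a, 0)), cons(cons(a, 0), cons(a, cons(a, 0))))   [R4 at 2]
5. k(cons(a, cons(a, 0)), cons(cons(a, 0), cons(a, cons(a, 0))))  →  cons(a, a)   [R4 at ε]

cons(a, a)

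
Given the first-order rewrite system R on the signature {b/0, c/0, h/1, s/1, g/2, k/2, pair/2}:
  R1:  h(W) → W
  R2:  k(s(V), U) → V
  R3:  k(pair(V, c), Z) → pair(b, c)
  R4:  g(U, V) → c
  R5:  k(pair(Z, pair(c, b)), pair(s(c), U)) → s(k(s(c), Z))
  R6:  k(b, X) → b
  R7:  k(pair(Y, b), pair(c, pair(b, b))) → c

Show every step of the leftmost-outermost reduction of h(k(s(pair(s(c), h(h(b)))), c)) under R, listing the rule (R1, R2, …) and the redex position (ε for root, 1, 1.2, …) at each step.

1. h(k(s(pair(s(c), h(h(b)))), c))  →  k(s(pair(s(c), h(h(b)))), c)   [R1 at ε]
2. k(s(pair(s(c), h(h(b)))), c)  →  pair(s(c), h(h(b)))   [R2 at ε]
3. pair(s(c), h(h(b)))  →  pair(s(c), h(b))   [R1 at 2]
4. pair(s(c), h(b))  →  pair(s(c), b)   [R1 at 2]

pair(s(c), b)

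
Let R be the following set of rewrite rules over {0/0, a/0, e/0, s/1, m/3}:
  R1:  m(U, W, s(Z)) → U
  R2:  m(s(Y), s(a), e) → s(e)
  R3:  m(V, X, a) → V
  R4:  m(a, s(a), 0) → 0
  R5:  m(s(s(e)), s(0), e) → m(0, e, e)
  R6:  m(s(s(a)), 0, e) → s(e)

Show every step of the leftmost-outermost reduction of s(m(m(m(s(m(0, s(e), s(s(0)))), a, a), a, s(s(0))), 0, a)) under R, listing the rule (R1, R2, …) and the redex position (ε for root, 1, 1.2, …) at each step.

s(s(0))

1. s(m(m(m(s(m(0, s(e), s(s(0)))), a, a), a, s(s(0))), 0, a))  →  s(m(m(s(m(0, s(e), s(s(0)))), a, a), a, s(s(0))))   [R3 at 1]
2. s(m(m(s(m(0, s(e), s(s(0)))), a, a), a, s(s(0))))  →  s(m(s(m(0, s(e), s(s(0)))), a, a))   [R1 at 1]
3. s(m(s(m(0, s(e), s(s(0)))), a, a))  →  s(s(m(0, s(e), s(s(0)))))   [R3 at 1]
4. s(s(m(0, s(e), s(s(0)))))  →  s(s(0))   [R1 at 1.1]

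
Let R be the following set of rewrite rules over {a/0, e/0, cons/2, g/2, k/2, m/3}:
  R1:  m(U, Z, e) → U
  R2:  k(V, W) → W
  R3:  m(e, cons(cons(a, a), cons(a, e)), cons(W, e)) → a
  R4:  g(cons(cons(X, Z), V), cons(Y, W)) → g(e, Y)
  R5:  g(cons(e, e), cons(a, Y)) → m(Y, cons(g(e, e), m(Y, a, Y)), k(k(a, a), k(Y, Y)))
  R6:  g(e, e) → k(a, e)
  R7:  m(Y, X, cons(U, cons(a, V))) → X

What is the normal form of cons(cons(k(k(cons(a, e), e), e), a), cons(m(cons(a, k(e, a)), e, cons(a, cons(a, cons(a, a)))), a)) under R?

cons(cons(e, a), cons(e, a))

1. cons(cons(k(k(cons(a, e), e), e), a), cons(m(cons(a, k(e, a)), e, cons(a, cons(a, cons(a, a)))), a))  →  cons(cons(e, a), cons(m(cons(a, k(e, a)), e, cons(a, cons(a, cons(a, a)))), a))   [R2 at 1.1]
2. cons(cons(e, a), cons(m(cons(a, k(e, a)), e, cons(a, cons(a, cons(a, a)))), a))  →  cons(cons(e, a), cons(e, a))   [R7 at 2.1]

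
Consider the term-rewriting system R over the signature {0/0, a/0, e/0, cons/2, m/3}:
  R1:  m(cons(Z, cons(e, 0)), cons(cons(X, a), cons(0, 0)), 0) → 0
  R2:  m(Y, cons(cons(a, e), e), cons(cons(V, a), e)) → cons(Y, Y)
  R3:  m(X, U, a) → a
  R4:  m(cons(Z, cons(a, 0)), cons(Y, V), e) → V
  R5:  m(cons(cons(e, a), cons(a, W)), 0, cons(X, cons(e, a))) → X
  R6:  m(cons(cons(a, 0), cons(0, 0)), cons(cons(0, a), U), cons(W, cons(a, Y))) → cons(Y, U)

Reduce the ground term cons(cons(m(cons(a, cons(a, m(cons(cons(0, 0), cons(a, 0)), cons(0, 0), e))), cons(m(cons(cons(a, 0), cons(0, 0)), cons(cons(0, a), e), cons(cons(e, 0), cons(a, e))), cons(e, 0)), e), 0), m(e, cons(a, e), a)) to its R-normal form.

1. cons(cons(m(cons(a, cons(a, m(cons(cons(0, 0), cons(a, 0)), cons(0, 0), e))), cons(m(cons(cons(a, 0), cons(0, 0)), cons(cons(0, a), e), cons(cons(e, 0), cons(a, e))), cons(e, 0)), e), 0), m(e, cons(a, e), a))  →  cons(cons(m(cons(a, cons(a, 0)), cons(m(cons(cons(a, 0), cons(0, 0)), cons(cons(0, a), e), cons(cons(e, 0), cons(a, e))), cons(e, 0)), e), 0), m(e, cons(a, e), a))   [R4 at 1.1.1.2.2]
2. cons(cons(m(cons(a, cons(a, 0)), cons(m(cons(cons(a, 0), cons(0, 0)), cons(cons(0, a), e), cons(cons(e, 0), cons(a, e))), cons(e, 0)), e), 0), m(e, cons(a, e), a))  →  cons(cons(cons(e, 0), 0), m(e, cons(a, e), a))   [R4 at 1.1]
3. cons(cons(cons(e, 0), 0), m(e, cons(a, e), a))  →  cons(cons(cons(e, 0), 0), a)   [R3 at 2]

cons(cons(cons(e, 0), 0), a)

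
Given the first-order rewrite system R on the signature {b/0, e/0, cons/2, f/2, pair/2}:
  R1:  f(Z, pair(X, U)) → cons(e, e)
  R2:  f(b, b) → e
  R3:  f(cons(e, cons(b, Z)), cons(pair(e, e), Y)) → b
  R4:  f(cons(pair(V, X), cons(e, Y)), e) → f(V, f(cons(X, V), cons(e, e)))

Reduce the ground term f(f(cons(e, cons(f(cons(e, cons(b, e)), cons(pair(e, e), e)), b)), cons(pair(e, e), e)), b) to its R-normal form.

e

1. f(f(cons(e, cons(f(cons(e, cons(b, e)), cons(pair(e, e), e)), b)), cons(pair(e, e), e)), b)  →  f(f(cons(e, cons(b, b)), cons(pair(e, e), e)), b)   [R3 at 1.1.2.1]
2. f(f(cons(e, cons(b, b)), cons(pair(e, e), e)), b)  →  f(b, b)   [R3 at 1]
3. f(b, b)  →  e   [R2 at ε]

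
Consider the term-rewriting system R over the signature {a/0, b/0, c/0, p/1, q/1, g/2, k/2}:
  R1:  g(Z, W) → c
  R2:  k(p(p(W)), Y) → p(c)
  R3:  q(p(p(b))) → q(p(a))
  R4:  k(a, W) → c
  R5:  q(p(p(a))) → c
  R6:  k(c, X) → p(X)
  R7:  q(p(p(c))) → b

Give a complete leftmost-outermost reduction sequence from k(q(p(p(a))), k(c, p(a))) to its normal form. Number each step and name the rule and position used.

p(p(p(a)))

1. k(q(p(p(a))), k(c, p(a)))  →  k(c, k(c, p(a)))   [R5 at 1]
2. k(c, k(c, p(a)))  →  p(k(c, p(a)))   [R6 at ε]
3. p(k(c, p(a)))  →  p(p(p(a)))   [R6 at 1]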